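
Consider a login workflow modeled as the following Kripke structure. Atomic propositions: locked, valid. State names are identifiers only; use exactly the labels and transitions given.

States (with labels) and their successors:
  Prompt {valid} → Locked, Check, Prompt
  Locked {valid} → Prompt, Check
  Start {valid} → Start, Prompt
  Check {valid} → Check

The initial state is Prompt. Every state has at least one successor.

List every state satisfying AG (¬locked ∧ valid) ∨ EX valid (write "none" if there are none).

States satisfying ¬locked ∧ valid: {Prompt, Locked, Start, Check}.
States satisfying AG (¬locked ∧ valid): {Prompt, Locked, Start, Check}.
States satisfying valid: {Prompt, Locked, Start, Check}.
States satisfying EX valid: {Prompt, Locked, Start, Check}.
States satisfying AG (¬locked ∧ valid) ∨ EX valid: {Prompt, Locked, Start, Check}.

{Prompt, Locked, Start, Check}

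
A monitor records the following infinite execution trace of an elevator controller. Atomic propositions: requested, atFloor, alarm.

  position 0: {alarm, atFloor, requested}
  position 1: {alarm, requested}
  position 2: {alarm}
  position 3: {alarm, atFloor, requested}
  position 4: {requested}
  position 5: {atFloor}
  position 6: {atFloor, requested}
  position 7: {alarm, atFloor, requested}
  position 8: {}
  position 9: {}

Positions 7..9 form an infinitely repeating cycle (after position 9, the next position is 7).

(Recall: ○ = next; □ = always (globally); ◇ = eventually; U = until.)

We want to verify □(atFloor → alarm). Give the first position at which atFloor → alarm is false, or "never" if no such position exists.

Check atFloor → alarm at each position in order: 0 ✓, 1 ✓, 2 ✓, 3 ✓, 4 ✓.
At position 5 the labels are {atFloor}, so atFloor → alarm is false there. This is the first violation.

5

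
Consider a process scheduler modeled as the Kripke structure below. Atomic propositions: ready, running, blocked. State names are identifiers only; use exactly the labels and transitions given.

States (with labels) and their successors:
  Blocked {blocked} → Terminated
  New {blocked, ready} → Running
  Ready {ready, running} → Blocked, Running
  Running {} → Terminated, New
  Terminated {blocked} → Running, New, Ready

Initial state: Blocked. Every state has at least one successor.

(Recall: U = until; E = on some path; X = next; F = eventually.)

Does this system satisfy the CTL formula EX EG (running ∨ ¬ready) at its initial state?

States satisfying EG (running ∨ ¬ready): {Blocked, Ready, Running, Terminated}.
States satisfying EX EG (running ∨ ¬ready): {Blocked, New, Ready, Running, Terminated}.
Blocked ∈ Sat(EX EG (running ∨ ¬ready)).

Yes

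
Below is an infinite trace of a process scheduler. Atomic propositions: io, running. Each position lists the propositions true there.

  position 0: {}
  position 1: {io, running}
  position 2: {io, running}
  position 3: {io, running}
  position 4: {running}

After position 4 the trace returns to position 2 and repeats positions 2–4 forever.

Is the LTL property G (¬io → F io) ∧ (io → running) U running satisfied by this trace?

¬io → F io holds at every position 0..4, and those are all positions ever visited, so G (¬io → F io) holds.
Positions where ¬io holds: 0, 4.
Check F io at each: 0→ok, 4→ok.
Walking from position 0: running first holds at position 1, and io → running holds at every earlier position along the way, so (io → running) U running holds.
At position 0: G (¬io → F io) is true; (io → running) U running is true; so G (¬io → F io) ∧ (io → running) U running is true.

Holds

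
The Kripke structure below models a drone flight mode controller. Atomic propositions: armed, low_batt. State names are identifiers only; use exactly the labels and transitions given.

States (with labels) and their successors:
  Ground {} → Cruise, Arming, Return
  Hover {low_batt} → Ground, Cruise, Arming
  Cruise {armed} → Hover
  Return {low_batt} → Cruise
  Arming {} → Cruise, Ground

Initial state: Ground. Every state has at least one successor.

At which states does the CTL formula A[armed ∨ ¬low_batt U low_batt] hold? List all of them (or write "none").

States satisfying armed ∨ ¬low_batt: {Ground, Cruise, Arming}.
States satisfying low_batt: {Hover, Return}.
States satisfying A[armed ∨ ¬low_batt U low_batt]: {Hover, Cruise, Return}.

{Hover, Cruise, Return}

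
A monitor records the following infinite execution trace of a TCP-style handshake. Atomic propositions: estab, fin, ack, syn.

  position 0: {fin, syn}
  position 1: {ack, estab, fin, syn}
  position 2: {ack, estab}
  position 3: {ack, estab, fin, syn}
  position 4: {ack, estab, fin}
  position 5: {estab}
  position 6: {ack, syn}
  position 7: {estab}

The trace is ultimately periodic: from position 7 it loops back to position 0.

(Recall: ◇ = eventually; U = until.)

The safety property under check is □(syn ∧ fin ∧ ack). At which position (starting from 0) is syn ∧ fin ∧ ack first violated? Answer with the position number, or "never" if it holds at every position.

At position 0 the labels are {fin, syn}, so syn ∧ fin ∧ ack is false there. This is the first violation.

0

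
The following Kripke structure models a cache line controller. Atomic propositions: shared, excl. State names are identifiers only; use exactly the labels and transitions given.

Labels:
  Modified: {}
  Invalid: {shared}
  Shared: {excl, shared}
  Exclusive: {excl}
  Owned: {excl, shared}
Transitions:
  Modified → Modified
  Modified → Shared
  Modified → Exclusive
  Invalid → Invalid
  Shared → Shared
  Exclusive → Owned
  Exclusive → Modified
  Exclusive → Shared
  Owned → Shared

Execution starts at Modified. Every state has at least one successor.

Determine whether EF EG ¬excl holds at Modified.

Satisfied

States satisfying EG ¬excl: {Modified, Invalid}.
States satisfying EF EG ¬excl: {Modified, Invalid, Exclusive}.
Some path from Modified reaches a state where EG ¬excl holds.
Modified ∈ Sat(EF EG ¬excl).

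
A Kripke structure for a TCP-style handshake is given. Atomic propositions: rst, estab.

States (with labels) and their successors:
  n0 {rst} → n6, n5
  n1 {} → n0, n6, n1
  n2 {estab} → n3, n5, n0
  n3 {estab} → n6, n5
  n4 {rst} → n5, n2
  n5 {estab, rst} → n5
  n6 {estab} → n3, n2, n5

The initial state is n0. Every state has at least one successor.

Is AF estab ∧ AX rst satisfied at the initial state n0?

Violated

States satisfying estab: {n2, n3, n5, n6}.
States satisfying AF estab: {n0, n2, n3, n4, n5, n6}.
States satisfying rst: {n0, n4, n5}.
States satisfying AX rst: {n5}.
States satisfying AF estab ∧ AX rst: {n5}.
n0 ∉ Sat(AF estab ∧ AX rst).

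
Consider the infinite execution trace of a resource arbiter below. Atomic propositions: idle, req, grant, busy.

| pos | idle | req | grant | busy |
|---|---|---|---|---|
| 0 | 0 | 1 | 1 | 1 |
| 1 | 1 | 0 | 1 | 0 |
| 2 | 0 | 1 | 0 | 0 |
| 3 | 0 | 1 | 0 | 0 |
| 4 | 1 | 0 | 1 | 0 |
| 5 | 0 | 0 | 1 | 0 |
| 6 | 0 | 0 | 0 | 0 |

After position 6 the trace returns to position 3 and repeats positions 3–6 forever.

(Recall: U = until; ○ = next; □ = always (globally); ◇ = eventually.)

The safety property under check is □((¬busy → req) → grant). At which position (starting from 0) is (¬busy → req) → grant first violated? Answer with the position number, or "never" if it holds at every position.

2

Check (¬busy → req) → grant at each position in order: 0 ✓, 1 ✓.
At position 2 the labels are {req}, so (¬busy → req) → grant is false there. This is the first violation.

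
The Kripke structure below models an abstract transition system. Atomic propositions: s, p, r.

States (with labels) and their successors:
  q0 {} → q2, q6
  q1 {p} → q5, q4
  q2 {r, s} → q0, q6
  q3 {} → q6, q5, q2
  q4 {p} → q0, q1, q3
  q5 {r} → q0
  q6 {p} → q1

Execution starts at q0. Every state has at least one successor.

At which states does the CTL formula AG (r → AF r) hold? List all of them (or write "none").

States satisfying r → AF r: {q0, q1, q2, q3, q4, q5, q6}.
States satisfying AG (r → AF r): {q0, q1, q2, q3, q4, q5, q6}.

{q0, q1, q2, q3, q4, q5, q6}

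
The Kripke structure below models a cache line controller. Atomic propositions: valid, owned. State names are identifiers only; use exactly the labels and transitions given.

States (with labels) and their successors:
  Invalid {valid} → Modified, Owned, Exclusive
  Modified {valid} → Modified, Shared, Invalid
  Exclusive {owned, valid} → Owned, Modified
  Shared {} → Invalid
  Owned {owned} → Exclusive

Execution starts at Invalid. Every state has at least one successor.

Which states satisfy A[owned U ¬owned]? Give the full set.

{Invalid, Modified, Shared}

States satisfying owned: {Exclusive, Owned}.
States satisfying ¬owned: {Invalid, Modified, Shared}.
States satisfying A[owned U ¬owned]: {Invalid, Modified, Shared}.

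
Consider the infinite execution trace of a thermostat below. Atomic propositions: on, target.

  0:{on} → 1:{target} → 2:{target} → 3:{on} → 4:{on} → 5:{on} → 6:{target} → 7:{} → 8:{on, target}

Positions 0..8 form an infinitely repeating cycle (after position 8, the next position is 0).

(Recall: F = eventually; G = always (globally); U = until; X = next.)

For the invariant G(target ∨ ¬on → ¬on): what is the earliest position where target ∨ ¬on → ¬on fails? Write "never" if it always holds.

Check target ∨ ¬on → ¬on at each position in order: 0 ✓, 1 ✓, 2 ✓, 3 ✓, 4 ✓, 5 ✓, 6 ✓, 7 ✓.
At position 8 the labels are {on, target}, so target ∨ ¬on → ¬on is false there. This is the first violation.

8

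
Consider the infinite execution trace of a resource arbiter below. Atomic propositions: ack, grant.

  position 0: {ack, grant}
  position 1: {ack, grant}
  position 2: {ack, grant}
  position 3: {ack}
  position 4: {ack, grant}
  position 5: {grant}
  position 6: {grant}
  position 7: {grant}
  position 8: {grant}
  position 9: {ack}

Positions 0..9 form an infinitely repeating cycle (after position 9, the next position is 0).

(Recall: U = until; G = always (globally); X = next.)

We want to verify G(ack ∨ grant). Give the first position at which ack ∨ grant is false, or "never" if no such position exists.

ack ∨ grant holds at every position 0..9, and those are all the positions the trace ever visits, so the invariant G(ack ∨ grant) is never violated.

never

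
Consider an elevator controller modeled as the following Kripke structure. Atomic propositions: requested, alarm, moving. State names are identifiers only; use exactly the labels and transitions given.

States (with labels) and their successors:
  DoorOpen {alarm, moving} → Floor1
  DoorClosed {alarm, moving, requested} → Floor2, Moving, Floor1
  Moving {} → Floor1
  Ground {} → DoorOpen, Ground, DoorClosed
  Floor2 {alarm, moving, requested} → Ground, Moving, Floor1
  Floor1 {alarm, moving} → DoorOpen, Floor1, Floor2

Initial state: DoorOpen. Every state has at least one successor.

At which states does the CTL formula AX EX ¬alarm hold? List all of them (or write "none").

States satisfying EX ¬alarm: {DoorClosed, Ground, Floor2}.
States satisfying AX EX ¬alarm: ∅.

none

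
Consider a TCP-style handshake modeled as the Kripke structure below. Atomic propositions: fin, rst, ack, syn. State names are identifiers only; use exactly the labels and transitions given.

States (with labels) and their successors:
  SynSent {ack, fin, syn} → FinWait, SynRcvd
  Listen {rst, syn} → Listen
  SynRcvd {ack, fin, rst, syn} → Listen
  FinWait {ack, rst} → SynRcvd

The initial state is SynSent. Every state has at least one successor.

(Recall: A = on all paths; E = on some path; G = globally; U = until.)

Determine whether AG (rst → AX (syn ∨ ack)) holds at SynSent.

Holds

States satisfying rst → AX (syn ∨ ack): {SynSent, Listen, SynRcvd, FinWait}.
States satisfying AG (rst → AX (syn ∨ ack)): {SynSent, Listen, SynRcvd, FinWait}.
Every state reachable from SynSent satisfies rst → AX (syn ∨ ack).
SynSent ∈ Sat(AG (rst → AX (syn ∨ ack))).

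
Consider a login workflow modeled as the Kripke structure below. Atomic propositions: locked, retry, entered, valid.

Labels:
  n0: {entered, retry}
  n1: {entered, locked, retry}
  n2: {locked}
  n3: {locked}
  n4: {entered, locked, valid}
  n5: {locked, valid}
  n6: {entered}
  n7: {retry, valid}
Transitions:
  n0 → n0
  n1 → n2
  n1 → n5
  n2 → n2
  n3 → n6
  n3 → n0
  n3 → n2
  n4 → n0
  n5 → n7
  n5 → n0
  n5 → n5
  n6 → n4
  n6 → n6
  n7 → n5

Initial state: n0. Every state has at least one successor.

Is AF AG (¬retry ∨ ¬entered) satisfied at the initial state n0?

States satisfying AG (¬retry ∨ ¬entered): {n2}.
States satisfying AF AG (¬retry ∨ ¬entered): {n2}.
There is a path from n0 along which AG (¬retry ∨ ¬entered) never holds.
n0 ∉ Sat(AF AG (¬retry ∨ ¬entered)).

No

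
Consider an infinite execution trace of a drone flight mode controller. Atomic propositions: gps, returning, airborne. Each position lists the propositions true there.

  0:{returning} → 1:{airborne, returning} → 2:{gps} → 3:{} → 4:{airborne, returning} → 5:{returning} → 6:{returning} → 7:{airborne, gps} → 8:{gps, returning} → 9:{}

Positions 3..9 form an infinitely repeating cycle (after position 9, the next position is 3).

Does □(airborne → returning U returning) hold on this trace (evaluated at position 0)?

airborne → returning U returning must hold at every position from 0 onward. It fails at position 7, so □(airborne → returning U returning) is false.
Positions where airborne holds: 1, 4, 7.
Check returning U returning at each: 1→ok, 4→ok, 7→fails.

No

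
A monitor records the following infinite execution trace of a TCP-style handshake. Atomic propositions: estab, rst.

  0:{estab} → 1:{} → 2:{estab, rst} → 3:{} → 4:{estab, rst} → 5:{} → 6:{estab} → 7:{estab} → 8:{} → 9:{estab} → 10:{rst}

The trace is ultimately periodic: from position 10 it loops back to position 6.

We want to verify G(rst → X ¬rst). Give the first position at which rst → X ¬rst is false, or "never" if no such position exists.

rst → X ¬rst holds at every position 0..10, and those are all the positions the trace ever visits, so the invariant G(rst → X ¬rst) is never violated.

never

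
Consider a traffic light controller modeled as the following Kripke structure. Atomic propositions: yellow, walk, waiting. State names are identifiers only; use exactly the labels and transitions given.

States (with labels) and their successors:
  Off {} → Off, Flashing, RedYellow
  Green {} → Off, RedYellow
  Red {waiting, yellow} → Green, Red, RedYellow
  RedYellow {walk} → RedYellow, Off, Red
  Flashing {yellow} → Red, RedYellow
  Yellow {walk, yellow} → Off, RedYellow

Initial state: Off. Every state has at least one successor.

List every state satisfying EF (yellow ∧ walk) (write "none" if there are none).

{Yellow}

States satisfying yellow ∧ walk: {Yellow}.
States satisfying EF (yellow ∧ walk): {Yellow}.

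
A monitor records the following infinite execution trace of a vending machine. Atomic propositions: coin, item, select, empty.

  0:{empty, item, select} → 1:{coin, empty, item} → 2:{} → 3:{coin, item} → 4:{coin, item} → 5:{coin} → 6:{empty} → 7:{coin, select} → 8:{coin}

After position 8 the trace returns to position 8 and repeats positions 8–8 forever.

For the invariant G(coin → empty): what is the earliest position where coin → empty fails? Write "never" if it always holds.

3

Check coin → empty at each position in order: 0 ✓, 1 ✓, 2 ✓.
At position 3 the labels are {coin, item}, so coin → empty is false there. This is the first violation.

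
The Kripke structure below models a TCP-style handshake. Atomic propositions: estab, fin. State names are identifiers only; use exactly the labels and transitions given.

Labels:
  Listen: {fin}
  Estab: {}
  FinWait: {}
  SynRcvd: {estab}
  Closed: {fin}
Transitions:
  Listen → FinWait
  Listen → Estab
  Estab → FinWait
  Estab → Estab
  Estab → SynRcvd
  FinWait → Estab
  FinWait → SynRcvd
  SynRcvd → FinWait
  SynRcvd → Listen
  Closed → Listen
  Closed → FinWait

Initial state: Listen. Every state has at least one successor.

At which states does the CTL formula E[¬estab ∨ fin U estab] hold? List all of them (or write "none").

{Listen, Estab, FinWait, SynRcvd, Closed}

States satisfying ¬estab ∨ fin: {Listen, Estab, FinWait, Closed}.
States satisfying estab: {SynRcvd}.
States satisfying E[¬estab ∨ fin U estab]: {Listen, Estab, FinWait, SynRcvd, Closed}.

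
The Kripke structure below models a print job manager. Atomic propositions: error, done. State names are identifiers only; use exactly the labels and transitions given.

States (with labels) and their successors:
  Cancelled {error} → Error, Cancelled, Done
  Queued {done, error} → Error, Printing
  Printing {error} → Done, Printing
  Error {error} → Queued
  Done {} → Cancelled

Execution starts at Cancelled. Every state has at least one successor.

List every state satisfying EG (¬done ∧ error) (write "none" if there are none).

States satisfying ¬done ∧ error: {Cancelled, Printing, Error}.
States satisfying EG (¬done ∧ error): {Cancelled, Printing}.

{Cancelled, Printing}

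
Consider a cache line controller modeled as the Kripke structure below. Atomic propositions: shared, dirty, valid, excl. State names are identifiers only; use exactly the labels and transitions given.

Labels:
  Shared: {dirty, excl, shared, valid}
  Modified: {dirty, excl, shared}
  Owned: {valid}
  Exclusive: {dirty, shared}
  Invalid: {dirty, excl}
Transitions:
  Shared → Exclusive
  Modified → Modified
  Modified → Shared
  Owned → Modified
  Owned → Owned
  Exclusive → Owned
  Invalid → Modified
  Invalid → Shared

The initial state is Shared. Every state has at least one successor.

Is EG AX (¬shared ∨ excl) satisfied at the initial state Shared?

States satisfying AX (¬shared ∨ excl): {Modified, Owned, Exclusive, Invalid}.
States satisfying EG AX (¬shared ∨ excl): {Modified, Owned, Exclusive, Invalid}.
No suitable path/successor from Shared witnesses the formula.
Shared ∉ Sat(EG AX (¬shared ∨ excl)).

No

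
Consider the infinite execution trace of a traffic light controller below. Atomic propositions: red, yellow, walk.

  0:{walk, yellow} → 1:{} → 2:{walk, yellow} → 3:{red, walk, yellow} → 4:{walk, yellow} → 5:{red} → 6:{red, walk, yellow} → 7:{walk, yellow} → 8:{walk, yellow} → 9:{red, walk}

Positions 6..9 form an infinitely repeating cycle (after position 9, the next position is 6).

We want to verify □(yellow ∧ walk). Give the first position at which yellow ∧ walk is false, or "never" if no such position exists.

1

Check yellow ∧ walk at each position in order: 0 ✓.
At position 1 the labels are {}, so yellow ∧ walk is false there. This is the first violation.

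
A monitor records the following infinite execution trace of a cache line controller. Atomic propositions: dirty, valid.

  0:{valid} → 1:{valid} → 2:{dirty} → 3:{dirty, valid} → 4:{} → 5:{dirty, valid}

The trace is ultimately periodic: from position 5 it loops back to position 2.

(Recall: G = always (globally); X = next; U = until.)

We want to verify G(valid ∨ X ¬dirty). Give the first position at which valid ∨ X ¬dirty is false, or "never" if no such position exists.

Check valid ∨ X ¬dirty at each position in order: 0 ✓, 1 ✓.
At position 2 the labels are {dirty} and the next position 3 has {dirty, valid}, so valid ∨ X ¬dirty is false there. This is the first violation.

2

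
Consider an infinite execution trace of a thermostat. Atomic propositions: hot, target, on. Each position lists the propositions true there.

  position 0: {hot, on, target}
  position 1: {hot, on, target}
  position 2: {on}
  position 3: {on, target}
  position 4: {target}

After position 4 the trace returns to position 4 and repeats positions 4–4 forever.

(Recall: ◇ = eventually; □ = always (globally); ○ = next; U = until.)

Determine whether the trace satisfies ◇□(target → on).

□(target → on) is false at every position 0..4, so it never becomes true and ◇□(target → on) fails.

No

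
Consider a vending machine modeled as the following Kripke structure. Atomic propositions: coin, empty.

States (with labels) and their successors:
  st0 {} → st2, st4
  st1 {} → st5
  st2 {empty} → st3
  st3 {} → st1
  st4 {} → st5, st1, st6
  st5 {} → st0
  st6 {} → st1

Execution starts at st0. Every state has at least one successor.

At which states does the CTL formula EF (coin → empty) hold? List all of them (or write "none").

{st0, st1, st2, st3, st4, st5, st6}

States satisfying coin → empty: {st0, st1, st2, st3, st4, st5, st6}.
States satisfying EF (coin → empty): {st0, st1, st2, st3, st4, st5, st6}.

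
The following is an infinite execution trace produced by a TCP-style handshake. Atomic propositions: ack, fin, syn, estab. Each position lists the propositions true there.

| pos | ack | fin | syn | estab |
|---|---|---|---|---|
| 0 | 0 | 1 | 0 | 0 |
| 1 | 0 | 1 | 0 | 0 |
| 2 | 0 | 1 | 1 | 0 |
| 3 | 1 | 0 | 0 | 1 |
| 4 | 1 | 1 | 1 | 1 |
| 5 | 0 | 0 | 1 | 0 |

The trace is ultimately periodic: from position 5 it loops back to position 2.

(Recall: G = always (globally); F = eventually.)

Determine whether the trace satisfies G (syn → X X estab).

Violated

syn → X X estab must hold at every position from 0 onward. It fails at position 4, so G (syn → X X estab) is false.
Positions where syn holds: 2, 4, 5.
Check X X estab at each: 2→ok, 4→fails, 5→ok.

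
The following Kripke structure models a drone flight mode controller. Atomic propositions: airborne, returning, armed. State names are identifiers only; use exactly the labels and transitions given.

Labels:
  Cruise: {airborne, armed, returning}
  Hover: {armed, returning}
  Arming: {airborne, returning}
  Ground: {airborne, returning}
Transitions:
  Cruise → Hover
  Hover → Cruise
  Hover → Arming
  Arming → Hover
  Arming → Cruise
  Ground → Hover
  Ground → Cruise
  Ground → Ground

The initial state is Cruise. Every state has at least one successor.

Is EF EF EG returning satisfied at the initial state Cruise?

Holds

States satisfying EF EG returning: {Cruise, Hover, Arming, Ground}.
States satisfying EF EF EG returning: {Cruise, Hover, Arming, Ground}.
Some path from Cruise reaches a state where EF EG returning holds.
Cruise ∈ Sat(EF EF EG returning).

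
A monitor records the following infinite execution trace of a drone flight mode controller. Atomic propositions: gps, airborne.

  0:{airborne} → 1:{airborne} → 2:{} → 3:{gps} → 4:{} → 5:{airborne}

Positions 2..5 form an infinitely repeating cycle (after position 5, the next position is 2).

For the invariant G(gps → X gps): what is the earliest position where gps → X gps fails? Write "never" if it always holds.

3

Check gps → X gps at each position in order: 0 ✓, 1 ✓, 2 ✓.
At position 3 the labels are {gps} and the next position 4 has {}, so gps → X gps is false there. This is the first violation.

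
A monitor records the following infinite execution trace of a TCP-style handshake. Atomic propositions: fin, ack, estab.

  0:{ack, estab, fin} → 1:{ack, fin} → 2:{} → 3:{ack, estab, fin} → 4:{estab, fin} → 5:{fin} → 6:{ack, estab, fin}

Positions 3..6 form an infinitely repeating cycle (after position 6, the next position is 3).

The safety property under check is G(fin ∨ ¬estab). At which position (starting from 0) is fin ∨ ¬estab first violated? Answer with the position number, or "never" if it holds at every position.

fin ∨ ¬estab holds at every position 0..6, and those are all the positions the trace ever visits, so the invariant G(fin ∨ ¬estab) is never violated.

never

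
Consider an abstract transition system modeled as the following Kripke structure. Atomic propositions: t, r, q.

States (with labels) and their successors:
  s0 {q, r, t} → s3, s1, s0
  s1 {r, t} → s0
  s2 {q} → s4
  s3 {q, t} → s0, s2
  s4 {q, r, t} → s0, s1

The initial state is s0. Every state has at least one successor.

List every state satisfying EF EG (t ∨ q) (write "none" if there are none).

States satisfying EG (t ∨ q): {s0, s1, s2, s3, s4}.
States satisfying EF EG (t ∨ q): {s0, s1, s2, s3, s4}.

{s0, s1, s2, s3, s4}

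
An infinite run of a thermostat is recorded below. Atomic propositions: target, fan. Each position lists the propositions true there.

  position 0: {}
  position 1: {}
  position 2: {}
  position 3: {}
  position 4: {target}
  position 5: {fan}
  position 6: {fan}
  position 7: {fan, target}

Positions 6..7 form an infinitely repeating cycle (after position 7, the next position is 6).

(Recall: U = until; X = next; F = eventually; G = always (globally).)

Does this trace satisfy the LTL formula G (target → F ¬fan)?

target → F ¬fan must hold at every position from 0 onward. It fails at position 7, so G (target → F ¬fan) is false.
Positions where target holds: 4, 7.
Check F ¬fan at each: 4→ok, 7→fails.

No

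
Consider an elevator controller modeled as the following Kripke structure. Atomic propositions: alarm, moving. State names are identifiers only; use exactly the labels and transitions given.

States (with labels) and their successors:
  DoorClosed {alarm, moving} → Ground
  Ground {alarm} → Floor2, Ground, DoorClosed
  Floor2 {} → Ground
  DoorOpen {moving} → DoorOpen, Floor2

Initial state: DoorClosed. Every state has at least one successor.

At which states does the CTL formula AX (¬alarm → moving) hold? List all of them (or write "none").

{DoorClosed, Floor2}

States satisfying ¬alarm → moving: {DoorClosed, Ground, DoorOpen}.
States satisfying AX (¬alarm → moving): {DoorClosed, Floor2}.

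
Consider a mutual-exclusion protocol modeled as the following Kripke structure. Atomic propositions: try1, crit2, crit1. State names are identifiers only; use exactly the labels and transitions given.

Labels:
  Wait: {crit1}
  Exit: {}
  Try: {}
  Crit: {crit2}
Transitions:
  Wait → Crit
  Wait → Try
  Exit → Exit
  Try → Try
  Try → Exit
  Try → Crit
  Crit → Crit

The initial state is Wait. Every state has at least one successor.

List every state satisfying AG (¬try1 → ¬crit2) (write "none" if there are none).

States satisfying ¬try1 → ¬crit2: {Wait, Exit, Try}.
States satisfying AG (¬try1 → ¬crit2): {Exit}.

{Exit}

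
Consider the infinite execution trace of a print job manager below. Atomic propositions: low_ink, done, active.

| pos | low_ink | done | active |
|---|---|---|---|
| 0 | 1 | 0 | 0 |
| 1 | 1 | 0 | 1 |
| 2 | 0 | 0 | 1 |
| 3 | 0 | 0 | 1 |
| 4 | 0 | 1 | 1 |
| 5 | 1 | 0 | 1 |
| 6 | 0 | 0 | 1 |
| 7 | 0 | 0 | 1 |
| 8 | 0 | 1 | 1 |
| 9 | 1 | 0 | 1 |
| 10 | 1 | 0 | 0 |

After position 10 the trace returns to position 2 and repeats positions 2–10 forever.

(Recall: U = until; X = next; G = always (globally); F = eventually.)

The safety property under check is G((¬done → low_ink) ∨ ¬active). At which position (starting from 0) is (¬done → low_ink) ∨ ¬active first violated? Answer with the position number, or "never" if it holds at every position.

Check (¬done → low_ink) ∨ ¬active at each position in order: 0 ✓, 1 ✓.
At position 2 the labels are {active}, so (¬done → low_ink) ∨ ¬active is false there. This is the first violation.

2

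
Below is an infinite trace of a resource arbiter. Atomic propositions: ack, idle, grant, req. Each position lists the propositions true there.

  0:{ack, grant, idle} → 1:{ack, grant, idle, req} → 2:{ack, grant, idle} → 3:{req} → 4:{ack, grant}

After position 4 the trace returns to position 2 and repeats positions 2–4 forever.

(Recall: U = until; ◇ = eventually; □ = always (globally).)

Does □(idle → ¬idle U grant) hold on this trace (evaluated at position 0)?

idle → ¬idle U grant holds at every position 0..4, and those are all positions ever visited, so □(idle → ¬idle U grant) holds.
Positions where idle holds: 0, 1, 2.
Check ¬idle U grant at each: 0→ok, 1→ok, 2→ok.

Yes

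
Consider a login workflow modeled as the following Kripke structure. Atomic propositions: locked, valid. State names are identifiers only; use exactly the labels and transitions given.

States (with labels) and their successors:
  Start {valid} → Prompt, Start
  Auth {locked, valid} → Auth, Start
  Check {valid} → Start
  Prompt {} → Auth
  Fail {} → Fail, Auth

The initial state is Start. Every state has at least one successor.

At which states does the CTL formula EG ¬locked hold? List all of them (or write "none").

States satisfying ¬locked: {Start, Check, Prompt, Fail}.
States satisfying EG ¬locked: {Start, Check, Fail}.

{Start, Check, Fail}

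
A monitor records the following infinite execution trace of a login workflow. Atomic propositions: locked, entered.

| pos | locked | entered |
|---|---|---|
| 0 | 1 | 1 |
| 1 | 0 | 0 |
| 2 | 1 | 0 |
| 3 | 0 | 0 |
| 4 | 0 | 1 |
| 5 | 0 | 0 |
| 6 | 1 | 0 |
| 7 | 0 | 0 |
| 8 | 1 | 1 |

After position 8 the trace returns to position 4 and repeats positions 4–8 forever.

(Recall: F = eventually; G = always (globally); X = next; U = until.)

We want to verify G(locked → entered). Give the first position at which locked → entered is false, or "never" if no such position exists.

2

Check locked → entered at each position in order: 0 ✓, 1 ✓.
At position 2 the labels are {locked}, so locked → entered is false there. This is the first violation.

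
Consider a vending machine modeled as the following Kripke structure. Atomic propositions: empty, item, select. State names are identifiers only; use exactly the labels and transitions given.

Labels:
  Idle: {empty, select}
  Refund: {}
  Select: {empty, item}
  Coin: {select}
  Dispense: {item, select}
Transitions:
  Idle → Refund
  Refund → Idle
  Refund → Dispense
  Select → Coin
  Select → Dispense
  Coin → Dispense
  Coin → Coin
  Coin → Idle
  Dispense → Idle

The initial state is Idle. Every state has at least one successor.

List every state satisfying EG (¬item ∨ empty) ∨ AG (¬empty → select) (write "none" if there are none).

States satisfying ¬item ∨ empty: {Idle, Refund, Select, Coin}.
States satisfying EG (¬item ∨ empty): {Idle, Refund, Select, Coin}.
States satisfying ¬empty → select: {Idle, Select, Coin, Dispense}.
States satisfying AG (¬empty → select): ∅.
States satisfying EG (¬item ∨ empty) ∨ AG (¬empty → select): {Idle, Refund, Select, Coin}.

{Idle, Refund, Select, Coin}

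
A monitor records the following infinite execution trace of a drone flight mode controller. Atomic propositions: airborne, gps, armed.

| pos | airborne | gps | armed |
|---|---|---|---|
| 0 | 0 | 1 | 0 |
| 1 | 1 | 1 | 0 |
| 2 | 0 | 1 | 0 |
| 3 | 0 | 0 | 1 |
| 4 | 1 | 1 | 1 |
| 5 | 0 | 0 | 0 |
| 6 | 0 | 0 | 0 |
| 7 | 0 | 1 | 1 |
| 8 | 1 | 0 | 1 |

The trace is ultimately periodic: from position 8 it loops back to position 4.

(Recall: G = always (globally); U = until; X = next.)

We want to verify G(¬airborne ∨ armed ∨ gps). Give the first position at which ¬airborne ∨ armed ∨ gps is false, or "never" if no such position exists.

¬airborne ∨ armed ∨ gps holds at every position 0..8, and those are all the positions the trace ever visits, so the invariant G(¬airborne ∨ armed ∨ gps) is never violated.

never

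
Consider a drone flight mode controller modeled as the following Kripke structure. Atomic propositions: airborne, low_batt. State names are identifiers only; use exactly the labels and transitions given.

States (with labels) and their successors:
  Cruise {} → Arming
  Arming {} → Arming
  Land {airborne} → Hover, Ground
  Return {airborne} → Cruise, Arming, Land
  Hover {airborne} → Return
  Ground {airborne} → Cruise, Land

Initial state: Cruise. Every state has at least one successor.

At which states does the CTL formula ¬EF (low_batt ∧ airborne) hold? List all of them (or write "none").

{Cruise, Arming, Land, Return, Hover, Ground}

States satisfying low_batt ∧ airborne: ∅.
States satisfying EF (low_batt ∧ airborne): ∅.
States satisfying ¬EF (low_batt ∧ airborne): {Cruise, Arming, Land, Return, Hover, Ground}.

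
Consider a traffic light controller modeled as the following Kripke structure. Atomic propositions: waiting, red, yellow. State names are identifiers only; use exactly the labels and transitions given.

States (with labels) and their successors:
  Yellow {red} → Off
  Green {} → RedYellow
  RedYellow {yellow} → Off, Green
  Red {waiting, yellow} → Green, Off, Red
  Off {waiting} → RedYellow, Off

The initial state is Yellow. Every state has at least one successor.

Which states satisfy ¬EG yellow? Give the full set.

States satisfying yellow: {RedYellow, Red}.
States satisfying EG yellow: {Red}.
States satisfying ¬EG yellow: {Yellow, Green, RedYellow, Off}.

{Yellow, Green, RedYellow, Off}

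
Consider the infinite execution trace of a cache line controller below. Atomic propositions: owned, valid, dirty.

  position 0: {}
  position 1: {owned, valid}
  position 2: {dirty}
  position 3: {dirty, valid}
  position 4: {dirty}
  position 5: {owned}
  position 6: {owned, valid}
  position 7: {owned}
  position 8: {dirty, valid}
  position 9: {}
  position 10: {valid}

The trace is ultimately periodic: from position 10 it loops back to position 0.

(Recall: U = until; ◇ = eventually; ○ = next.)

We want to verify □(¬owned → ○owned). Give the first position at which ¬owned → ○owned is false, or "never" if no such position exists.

Check ¬owned → ○owned at each position in order: 0 ✓, 1 ✓.
At position 2 the labels are {dirty} and the next position 3 has {dirty, valid}, so ¬owned → ○owned is false there. This is the first violation.

2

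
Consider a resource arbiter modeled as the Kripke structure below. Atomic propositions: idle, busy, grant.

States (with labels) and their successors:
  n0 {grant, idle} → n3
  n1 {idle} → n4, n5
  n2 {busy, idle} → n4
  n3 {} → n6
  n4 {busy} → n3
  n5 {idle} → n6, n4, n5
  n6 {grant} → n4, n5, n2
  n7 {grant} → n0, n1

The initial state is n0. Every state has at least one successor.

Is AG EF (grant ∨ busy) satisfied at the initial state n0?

Satisfied

States satisfying EF (grant ∨ busy): {n0, n1, n2, n3, n4, n5, n6, n7}.
States satisfying AG EF (grant ∨ busy): {n0, n1, n2, n3, n4, n5, n6, n7}.
Every state reachable from n0 satisfies EF (grant ∨ busy).
n0 ∈ Sat(AG EF (grant ∨ busy)).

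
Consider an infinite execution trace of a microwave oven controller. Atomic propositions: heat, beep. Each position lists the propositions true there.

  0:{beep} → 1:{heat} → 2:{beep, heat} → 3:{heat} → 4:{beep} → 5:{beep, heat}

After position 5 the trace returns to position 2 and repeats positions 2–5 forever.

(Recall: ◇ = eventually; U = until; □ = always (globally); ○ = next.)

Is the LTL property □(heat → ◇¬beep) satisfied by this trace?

Satisfied

heat → ◇¬beep holds at every position 0..5, and those are all positions ever visited, so □(heat → ◇¬beep) holds.
Positions where heat holds: 1, 2, 3, 5.
Check ◇¬beep at each: 1→ok, 2→ok, 3→ok, 5→ok.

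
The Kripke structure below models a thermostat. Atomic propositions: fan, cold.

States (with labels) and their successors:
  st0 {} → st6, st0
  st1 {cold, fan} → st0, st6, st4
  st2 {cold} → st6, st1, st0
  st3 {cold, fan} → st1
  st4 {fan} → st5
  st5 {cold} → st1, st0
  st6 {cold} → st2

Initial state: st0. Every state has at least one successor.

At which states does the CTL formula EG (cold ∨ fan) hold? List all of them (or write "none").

{st1, st2, st3, st4, st5, st6}

States satisfying cold ∨ fan: {st1, st2, st3, st4, st5, st6}.
States satisfying EG (cold ∨ fan): {st1, st2, st3, st4, st5, st6}.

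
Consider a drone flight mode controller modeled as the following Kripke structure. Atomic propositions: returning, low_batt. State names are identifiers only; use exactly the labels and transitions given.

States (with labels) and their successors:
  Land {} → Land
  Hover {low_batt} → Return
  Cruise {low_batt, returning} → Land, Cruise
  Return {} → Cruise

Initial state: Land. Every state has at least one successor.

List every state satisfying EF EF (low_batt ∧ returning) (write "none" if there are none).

States satisfying EF (low_batt ∧ returning): {Hover, Cruise, Return}.
States satisfying EF EF (low_batt ∧ returning): {Hover, Cruise, Return}.

{Hover, Cruise, Return}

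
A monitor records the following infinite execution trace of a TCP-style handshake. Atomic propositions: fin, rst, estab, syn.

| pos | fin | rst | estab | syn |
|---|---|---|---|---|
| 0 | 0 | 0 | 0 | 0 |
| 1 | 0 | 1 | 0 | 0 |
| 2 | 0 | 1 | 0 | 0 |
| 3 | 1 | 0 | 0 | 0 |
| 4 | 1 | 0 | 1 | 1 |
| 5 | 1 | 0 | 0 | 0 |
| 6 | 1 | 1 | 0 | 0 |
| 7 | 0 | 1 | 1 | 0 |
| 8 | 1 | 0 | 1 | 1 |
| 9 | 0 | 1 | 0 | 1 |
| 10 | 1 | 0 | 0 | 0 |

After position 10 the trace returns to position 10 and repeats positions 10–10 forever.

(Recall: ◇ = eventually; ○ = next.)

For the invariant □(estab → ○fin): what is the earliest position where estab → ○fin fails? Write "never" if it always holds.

8

Check estab → ○fin at each position in order: 0 ✓, 1 ✓, 2 ✓, 3 ✓, 4 ✓, 5 ✓, 6 ✓, 7 ✓.
At position 8 the labels are {estab, fin, syn} and the next position 9 has {rst, syn}, so estab → ○fin is false there. This is the first violation.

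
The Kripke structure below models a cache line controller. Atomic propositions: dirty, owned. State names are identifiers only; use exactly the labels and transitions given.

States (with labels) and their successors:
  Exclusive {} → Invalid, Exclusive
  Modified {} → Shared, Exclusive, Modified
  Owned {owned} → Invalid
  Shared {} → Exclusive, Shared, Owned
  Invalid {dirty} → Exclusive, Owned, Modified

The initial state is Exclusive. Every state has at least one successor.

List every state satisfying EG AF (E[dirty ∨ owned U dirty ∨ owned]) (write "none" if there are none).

{Owned, Invalid}

States satisfying AF (E[dirty ∨ owned U dirty ∨ owned]): {Owned, Invalid}.
States satisfying EG AF (E[dirty ∨ owned U dirty ∨ owned]): {Owned, Invalid}.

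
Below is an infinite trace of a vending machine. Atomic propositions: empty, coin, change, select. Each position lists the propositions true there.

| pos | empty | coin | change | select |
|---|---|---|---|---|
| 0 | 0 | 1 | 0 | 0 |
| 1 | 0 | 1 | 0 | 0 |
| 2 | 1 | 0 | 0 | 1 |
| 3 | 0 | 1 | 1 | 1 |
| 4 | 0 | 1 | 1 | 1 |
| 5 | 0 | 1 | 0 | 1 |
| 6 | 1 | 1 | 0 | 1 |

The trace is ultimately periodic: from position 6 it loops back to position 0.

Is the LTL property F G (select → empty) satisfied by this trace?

Violated

G (select → empty) is false at every position 0..6, so it never becomes true and F G (select → empty) fails.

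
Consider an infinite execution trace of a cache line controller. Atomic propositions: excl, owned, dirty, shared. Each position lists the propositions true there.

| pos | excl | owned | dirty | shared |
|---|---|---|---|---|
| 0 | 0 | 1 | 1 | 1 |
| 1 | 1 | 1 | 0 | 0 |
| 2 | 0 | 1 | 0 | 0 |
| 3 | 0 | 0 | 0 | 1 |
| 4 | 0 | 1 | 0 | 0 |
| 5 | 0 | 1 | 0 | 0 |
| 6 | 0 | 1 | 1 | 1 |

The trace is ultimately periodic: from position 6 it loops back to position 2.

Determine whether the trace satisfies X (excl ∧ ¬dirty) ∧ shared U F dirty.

The position after 0 is 1; excl ∧ ¬dirty is true there.
Walking from position 0: F dirty first holds at position 0, and shared holds at every earlier position along the way, so shared U F dirty holds.
At position 0: X (excl ∧ ¬dirty) is true; shared U F dirty is true; so X (excl ∧ ¬dirty) ∧ shared U F dirty is true.

Satisfied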